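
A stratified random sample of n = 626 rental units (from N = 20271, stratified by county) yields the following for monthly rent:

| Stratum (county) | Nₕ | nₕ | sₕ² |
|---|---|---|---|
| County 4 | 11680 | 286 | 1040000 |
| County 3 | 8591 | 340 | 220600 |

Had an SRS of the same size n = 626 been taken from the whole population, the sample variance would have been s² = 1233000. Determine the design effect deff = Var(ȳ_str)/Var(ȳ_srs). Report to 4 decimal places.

0.6756

Var(ȳ_str) = Σ Wₕ²(1−fₕ)sₕ²/nₕ with Wₕ = Nₕ/20271:
  County 4: (11680/20271)²·(1−286/11680)·1040000/286 = 1177.7036
  County 3: (8591/20271)²·(1−340/8591)·220600/340 = 111.92486
  → Var(ȳ_str) = 1289.6285.
Var(ȳ_srs) = (1 − 626/20271)·1233000/626 = 1908.8228.
deff = 1289.6285 / 1908.8228 = 0.6756.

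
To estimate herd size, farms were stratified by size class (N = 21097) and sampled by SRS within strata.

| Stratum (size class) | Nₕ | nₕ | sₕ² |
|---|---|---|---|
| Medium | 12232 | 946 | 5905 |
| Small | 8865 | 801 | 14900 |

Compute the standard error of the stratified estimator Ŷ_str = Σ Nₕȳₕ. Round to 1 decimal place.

Var(Ŷ_str) = Σₕ Nₕ²(1 − fₕ)sₕ²/nₕ.
Medium: 12232²·(1 − 946/12232)·5905/946 = 8.6172022 × 10^8.
Small: 8865²·(1 − 801/8865)·14900/801 = 1.3297898 × 10^9.
Sum = 2.19151 × 10^9.
SE = √(2.19151 × 10^9) = 46813.6.

46813.6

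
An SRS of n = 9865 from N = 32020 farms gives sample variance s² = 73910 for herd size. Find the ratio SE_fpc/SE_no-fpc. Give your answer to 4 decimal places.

0.8318

f = n/N = 9865/32020 = 0.30808869.
SE_no-fpc = √(s²/n) = 2.7371781; SE_fpc = √((1−f)s²/n) = 2.2768178.
Ratio = √(1−f) = 0.83181206.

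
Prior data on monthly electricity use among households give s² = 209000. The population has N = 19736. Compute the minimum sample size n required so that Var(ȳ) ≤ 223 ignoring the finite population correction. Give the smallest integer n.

Without fpc, n₀ = s²/D = 209000/223 = 937.2197.
Rounding up, n = 938.

938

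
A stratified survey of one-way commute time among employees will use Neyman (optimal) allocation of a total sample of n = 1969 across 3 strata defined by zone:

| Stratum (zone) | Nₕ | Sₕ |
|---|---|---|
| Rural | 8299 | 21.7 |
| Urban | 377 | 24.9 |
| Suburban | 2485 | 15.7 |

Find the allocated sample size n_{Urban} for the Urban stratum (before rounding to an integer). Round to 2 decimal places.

Neyman allocation: nₕ = n·NₕSₕ / Σⱼ NⱼSⱼ.
Σ NⱼSⱼ = 8299·21.7 + 377·24.9 + 2485·15.7 = 228490.1.
n_{Urban} = 1969·377·24.9 / 228490.1 = 80.89.

80.89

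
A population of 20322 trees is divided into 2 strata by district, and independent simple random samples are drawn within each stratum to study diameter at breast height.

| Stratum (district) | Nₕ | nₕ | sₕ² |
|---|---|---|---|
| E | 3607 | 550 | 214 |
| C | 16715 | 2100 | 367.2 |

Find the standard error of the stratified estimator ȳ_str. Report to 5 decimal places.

Var(ȳ_str) = Σₕ Wₕ²(1 − fₕ)sₕ²/nₕ with Wₕ = Nₕ/N, N = 20322.
E: Wₕ = 0.17749237; term = 0.17749237²·(1 − 0.15248129)·214/550 = 0.010388666.
C: Wₕ = 0.82250763; term = 0.82250763²·(1 − 0.12563566)·367.2/2100 = 0.10343218.
Sum = 0.11382085.
SE = √(0.11382085) = 0.33737.

0.33737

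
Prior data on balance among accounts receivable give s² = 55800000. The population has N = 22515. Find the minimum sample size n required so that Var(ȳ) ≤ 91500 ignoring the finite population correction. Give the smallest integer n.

Without fpc, n₀ = s²/D = 55800000/91500 = 609.8361.
Rounding up, n = 610.

610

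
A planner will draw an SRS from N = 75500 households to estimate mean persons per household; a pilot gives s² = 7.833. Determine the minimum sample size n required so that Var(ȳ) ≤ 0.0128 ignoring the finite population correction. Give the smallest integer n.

612

Without fpc, n₀ = s²/D = 7.833/0.0128 = 611.9531.
Rounding up, n = 612.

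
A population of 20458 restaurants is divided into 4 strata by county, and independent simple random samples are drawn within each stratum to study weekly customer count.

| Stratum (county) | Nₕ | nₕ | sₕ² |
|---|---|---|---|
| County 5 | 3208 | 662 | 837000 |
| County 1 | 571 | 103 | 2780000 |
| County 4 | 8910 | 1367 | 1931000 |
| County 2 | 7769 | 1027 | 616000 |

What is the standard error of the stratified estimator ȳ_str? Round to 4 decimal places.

Var(ȳ_str) = Σₕ Wₕ²(1 − fₕ)sₕ²/nₕ with Wₕ = Nₕ/N, N = 20458.
County 5: Wₕ = 0.15680907; term = 0.15680907²·(1 − 0.20635910)·837000/662 = 24.673677.
County 1: Wₕ = 0.02791084; term = 0.02791084²·(1 − 0.18038529)·2780000/103 = 17.233091.
County 4: Wₕ = 0.43552644; term = 0.43552644²·(1 − 0.15342312)·1931000/1367 = 226.83456.
County 2: Wₕ = 0.37975364; term = 0.37975364²·(1 − 0.13219205)·616000/1027 = 75.065052.
Sum = 343.80638.
SE = √(343.80638) = 18.5420.

18.5420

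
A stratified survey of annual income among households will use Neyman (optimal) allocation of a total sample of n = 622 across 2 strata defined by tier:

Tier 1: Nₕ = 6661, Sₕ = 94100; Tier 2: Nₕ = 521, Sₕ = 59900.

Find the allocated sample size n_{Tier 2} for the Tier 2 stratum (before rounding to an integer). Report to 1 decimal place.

Neyman allocation: nₕ = n·NₕSₕ / Σⱼ NⱼSⱼ.
Σ NⱼSⱼ = 6661·94100 + 521·59900 = 6.58008 × 10^8.
n_{Tier 2} = 622·521·59900 / (6.58008 × 10^8) = 29.5.

29.5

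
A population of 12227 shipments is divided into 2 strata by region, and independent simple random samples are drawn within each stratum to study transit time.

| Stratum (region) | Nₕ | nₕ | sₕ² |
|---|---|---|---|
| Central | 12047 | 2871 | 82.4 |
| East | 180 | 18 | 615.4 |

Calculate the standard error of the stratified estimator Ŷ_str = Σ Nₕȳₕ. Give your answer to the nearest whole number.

Var(Ŷ_str) = Σₕ Nₕ²(1 − fₕ)sₕ²/nₕ.
Central: 12047²·(1 − 2871/12047)·82.4/2871 = 3.1726805 × 10^6.
East: 180²·(1 − 18/180)·615.4/18 = 996948.
Sum = 4.1696285 × 10^6.
SE = √(4.1696285 × 10^6) = 2042.

2042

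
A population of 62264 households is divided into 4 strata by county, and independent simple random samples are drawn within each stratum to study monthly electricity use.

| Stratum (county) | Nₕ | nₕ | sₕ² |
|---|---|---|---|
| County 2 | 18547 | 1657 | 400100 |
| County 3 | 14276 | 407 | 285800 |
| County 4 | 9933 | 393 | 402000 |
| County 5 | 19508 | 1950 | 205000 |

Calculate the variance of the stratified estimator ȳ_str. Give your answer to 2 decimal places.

Var(ȳ_str) = Σₕ Wₕ²(1 − fₕ)sₕ²/nₕ with Wₕ = Nₕ/N, N = 62264.
County 2: Wₕ = 0.29787678; term = 0.29787678²·(1 − 0.08934059)·400100/1657 = 19.510811.
County 3: Wₕ = 0.22928177; term = 0.22928177²·(1 − 0.02850939)·285800/407 = 35.862905.
County 4: Wₕ = 0.15953039; term = 0.15953039²·(1 − 0.03956509)·402000/393 = 25.002779.
County 5: Wₕ = 0.31331106; term = 0.31331106²·(1 − 0.09995899)·205000/1950 = 9.288231.
Sum = 89.664726.

89.66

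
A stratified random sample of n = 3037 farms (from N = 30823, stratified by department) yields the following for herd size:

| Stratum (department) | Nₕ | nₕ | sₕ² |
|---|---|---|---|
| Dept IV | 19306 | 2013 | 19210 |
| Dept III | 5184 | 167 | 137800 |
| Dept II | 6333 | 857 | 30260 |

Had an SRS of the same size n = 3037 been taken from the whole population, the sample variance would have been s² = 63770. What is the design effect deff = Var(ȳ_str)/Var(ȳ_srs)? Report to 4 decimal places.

1.4386

Var(ȳ_str) = Σ Wₕ²(1−fₕ)sₕ²/nₕ with Wₕ = Nₕ/30823:
  Dept IV: (19306/30823)²·(1−2013/19306)·19210/2013 = 3.3534854
  Dept III: (5184/30823)²·(1−167/5184)·137800/167 = 22.588741
  Dept II: (6333/30823)²·(1−857/6333)·30260/857 = 1.2888762
  → Var(ȳ_str) = 27.231103.
Var(ȳ_srs) = (1 − 3037/30823)·63770/3037 = 18.928786.
deff = 27.231103 / 18.928786 = 1.4386.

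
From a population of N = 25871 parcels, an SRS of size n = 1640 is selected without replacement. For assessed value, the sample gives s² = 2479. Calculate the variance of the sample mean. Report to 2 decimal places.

Under SRS without replacement, Var(ȳ) = (1 − f)·s²/n with f = n/N = 1640/25871 = 0.06339144.
Var(ȳ) = (1 − 0.06339144)·2479/1640 = 0.93660856·1.5115854 = 1.4157638.

1.42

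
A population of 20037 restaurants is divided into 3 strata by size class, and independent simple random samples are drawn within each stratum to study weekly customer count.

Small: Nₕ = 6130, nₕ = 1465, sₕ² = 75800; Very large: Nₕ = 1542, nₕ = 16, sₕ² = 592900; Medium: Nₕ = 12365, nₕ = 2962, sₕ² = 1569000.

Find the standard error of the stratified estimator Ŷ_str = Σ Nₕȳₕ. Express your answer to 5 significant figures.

387640

Var(Ŷ_str) = Σₕ Nₕ²(1 − fₕ)sₕ²/nₕ.
Small: 6130²·(1 − 1465/6130)·75800/1465 = 1.4795979 × 10^9.
Very large: 1542²·(1 − 16/1542)·592900/16 = 8.7196765 × 10^10.
Medium: 12365²·(1 − 2962/12365)·1569000/2962 = 6.1588333 × 10^10.
Sum = 1.502647 × 10^11.
SE = √(1.502647 × 10^11) = 387640.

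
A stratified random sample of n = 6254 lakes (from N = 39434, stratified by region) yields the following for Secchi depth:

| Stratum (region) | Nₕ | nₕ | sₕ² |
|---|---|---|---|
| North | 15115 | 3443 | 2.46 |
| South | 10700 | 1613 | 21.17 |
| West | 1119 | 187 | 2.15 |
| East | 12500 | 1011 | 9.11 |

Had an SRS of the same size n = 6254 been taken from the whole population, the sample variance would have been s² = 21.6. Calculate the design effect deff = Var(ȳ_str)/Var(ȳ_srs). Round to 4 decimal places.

Var(ȳ_str) = Σ Wₕ²(1−fₕ)sₕ²/nₕ with Wₕ = Nₕ/39434:
  North: (15115/39434)²·(1−3443/15115)·2.46/3443 = 8.1060607 × 10^-5
  South: (10700/39434)²·(1−1613/10700)·21.17/1613 = 8.2063329 × 10^-4
  West: (1119/39434)²·(1−187/1119)·2.15/187 = 7.7108311 × 10^-6
  East: (12500/39434)²·(1−1011/12500)·9.11/1011 = 8.3218101 × 10^-4
  → Var(ȳ_str) = 0.0017415857.
Var(ȳ_srs) = (1 − 6254/39434)·21.6/6254 = 0.0029060389.
deff = 0.0017415857 / 0.0029060389 = 0.5993.

0.5993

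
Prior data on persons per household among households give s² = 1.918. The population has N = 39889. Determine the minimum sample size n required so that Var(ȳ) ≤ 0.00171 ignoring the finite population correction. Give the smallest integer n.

1122

Without fpc, n₀ = s²/D = 1.918/0.00171 = 1121.6374.
Rounding up, n = 1122.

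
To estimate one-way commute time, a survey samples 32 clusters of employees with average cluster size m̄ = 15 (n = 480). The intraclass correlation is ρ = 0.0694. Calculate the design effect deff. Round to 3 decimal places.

1.972

deff = 1 + (15 − 1)·0.0694 = 1 + 0.9716 = 1.9716.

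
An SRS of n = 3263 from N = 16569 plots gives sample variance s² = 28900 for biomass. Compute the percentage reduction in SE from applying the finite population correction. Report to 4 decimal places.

10.3861

f = n/N = 3263/16569 = 0.19693403.
SE_no-fpc = √(s²/n) = 2.9760511; SE_fpc = √((1−f)s²/n) = 2.6669569.
Ratio = √(1−f) = 0.89613948. Reduction = 100·(1 − 0.89613948) = 10.3861%.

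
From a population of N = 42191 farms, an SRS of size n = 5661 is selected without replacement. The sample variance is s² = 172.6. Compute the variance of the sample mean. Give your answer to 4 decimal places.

Under SRS without replacement, Var(ȳ) = (1 − f)·s²/n with f = n/N = 5661/42191 = 0.13417554.
Var(ȳ) = (1 − 0.13417554)·172.6/5661 = 0.86582446·0.030489313 = 0.026398393.

0.0264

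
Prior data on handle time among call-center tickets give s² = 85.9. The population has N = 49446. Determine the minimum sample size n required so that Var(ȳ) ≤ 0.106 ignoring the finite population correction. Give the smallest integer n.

811

Without fpc, n₀ = s²/D = 85.9/0.106 = 810.3774.
Rounding up, n = 811.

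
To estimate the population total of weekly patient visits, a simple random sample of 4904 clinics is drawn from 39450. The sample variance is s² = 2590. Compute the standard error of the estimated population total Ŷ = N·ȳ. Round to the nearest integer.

26829

Var(Ŷ) = N²·Var(ȳ) = N²·(1 − n/N)·s²/n.
f = 4904/39450 = 0.12430925; Var(ȳ) = 0.87569075·2590/4904 = 0.46248757.
Var(Ŷ) = 39450² · 0.46248757 = 7.1977056 × 10^8.
SE(Ŷ) = √(7.1977056 × 10^8) = 26829.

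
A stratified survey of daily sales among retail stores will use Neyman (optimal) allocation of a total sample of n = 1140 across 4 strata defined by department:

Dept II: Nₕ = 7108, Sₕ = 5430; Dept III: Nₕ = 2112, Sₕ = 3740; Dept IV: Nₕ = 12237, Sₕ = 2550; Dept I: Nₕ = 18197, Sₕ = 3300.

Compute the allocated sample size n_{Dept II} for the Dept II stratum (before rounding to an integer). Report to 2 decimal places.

Neyman allocation: nₕ = n·NₕSₕ / Σⱼ NⱼSⱼ.
Σ NⱼSⱼ = 7108·5430 + 2112·3740 + 12237·2550 + 18197·3300 = 1.3774977 × 10^8.
n_{Dept II} = 1140·7108·5430 / (1.3774977 × 10^8) = 319.42.

319.42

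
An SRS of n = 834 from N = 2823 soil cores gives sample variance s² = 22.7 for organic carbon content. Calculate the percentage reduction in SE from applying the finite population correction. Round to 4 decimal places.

f = n/N = 834/2823 = 0.29543039.
SE_no-fpc = √(s²/n) = 0.16497947; SE_fpc = √((1−f)s²/n) = 0.13848153.
Ratio = √(1−f) = 0.83938645. Reduction = 100·(1 − 0.83938645) = 16.0614%.

16.0614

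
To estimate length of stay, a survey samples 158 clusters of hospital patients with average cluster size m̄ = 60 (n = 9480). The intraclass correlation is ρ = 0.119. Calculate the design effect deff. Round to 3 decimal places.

deff = 1 + (60 − 1)·0.119 = 1 + 7.021 = 8.021.

8.021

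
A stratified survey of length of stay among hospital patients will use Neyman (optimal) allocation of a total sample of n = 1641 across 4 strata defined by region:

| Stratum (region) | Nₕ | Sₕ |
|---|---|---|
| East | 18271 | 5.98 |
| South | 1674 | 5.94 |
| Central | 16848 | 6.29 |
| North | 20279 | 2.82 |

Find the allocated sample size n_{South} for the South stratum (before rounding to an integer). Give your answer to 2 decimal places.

Neyman allocation: nₕ = n·NₕSₕ / Σⱼ NⱼSⱼ.
Σ NⱼSⱼ = 18271·5.98 + 1674·5.94 + 16848·6.29 + 20279·2.82 = 282364.84.
n_{South} = 1641·1674·5.94 / 282364.84 = 57.79.

57.79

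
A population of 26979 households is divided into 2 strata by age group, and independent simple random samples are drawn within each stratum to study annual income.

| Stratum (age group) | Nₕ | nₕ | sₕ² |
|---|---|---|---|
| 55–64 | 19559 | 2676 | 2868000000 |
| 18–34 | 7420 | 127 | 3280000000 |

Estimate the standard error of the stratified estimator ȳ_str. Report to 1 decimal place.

1551.2

Var(ȳ_str) = Σₕ Wₕ²(1 − fₕ)sₕ²/nₕ with Wₕ = Nₕ/N, N = 26979.
55–64: Wₕ = 0.72497127; term = 0.72497127²·(1 − 0.13681681)·2868000000/2676 = 486225.36.
18–34: Wₕ = 0.27502873; term = 0.27502873²·(1 − 0.01711590)·3280000000/127 = 1.9201208 × 10^6.
Sum = 2.4063462 × 10^6.
SE = √(2.4063462 × 10^6) = 1551.2.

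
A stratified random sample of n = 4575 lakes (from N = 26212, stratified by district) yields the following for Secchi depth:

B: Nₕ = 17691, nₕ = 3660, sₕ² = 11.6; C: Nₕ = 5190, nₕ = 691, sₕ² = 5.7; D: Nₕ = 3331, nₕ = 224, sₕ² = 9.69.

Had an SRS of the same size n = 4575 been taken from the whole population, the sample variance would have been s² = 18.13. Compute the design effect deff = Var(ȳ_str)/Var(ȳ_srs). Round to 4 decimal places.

Var(ȳ_str) = Σ Wₕ²(1−fₕ)sₕ²/nₕ with Wₕ = Nₕ/26212:
  B: (17691/26212)²·(1−3660/17691)·11.6/3660 = 0.0011450319
  C: (5190/26212)²·(1−691/5190)·5.7/691 = 2.8033663 × 10^-4
  D: (3331/26212)²·(1−224/3331)·9.69/224 = 6.5161538 × 10^-4
  → Var(ȳ_str) = 0.0020769839.
Var(ȳ_srs) = (1 − 4575/26212)·18.13/4575 = 0.0032711736.
deff = 0.0020769839 / 0.0032711736 = 0.6349.

0.6349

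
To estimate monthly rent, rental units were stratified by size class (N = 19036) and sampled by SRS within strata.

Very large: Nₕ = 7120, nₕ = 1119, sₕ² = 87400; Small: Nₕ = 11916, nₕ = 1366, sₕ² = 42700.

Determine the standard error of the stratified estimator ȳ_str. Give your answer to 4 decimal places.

4.4782

Var(ȳ_str) = Σₕ Wₕ²(1 − fₕ)sₕ²/nₕ with Wₕ = Nₕ/N, N = 19036.
Very large: Wₕ = 0.37402816; term = 0.37402816²·(1 − 0.15716292)·87400/1119 = 9.2094475.
Small: Wₕ = 0.62597184; term = 0.62597184²·(1 − 0.11463578)·42700/1366 = 10.84448.
Sum = 20.053928.
SE = √(20.053928) = 4.4782.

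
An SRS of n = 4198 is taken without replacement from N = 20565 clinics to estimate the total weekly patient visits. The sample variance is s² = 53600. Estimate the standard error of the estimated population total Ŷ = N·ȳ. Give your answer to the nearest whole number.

65556

Var(Ŷ) = N²·Var(ȳ) = N²·(1 − n/N)·s²/n.
f = 4198/20565 = 0.20413324; Var(ȳ) = 0.79586676·53600/4198 = 10.161615.
Var(Ŷ) = 20565² · 10.161615 = 4.2975423 × 10^9.
SE(Ŷ) = √(4.2975423 × 10^9) = 65556.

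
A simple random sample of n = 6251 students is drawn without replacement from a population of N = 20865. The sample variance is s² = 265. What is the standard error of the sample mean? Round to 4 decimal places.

0.1723

Under SRS without replacement, Var(ȳ) = (1 − f)·s²/n with f = n/N = 6251/20865 = 0.29959262.
Var(ȳ) = (1 − 0.29959262)·265/6251 = 0.70040738·0.042393217 = 0.029692522.
SE(ȳ) = √(0.029692522) = 0.1723.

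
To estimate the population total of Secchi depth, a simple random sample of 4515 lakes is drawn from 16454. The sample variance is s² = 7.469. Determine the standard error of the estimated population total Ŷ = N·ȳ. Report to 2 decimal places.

570.06

Var(Ŷ) = N²·Var(ȳ) = N²·(1 − n/N)·s²/n.
f = 4515/16454 = 0.27440136; Var(ȳ) = 0.72559864·7.469/4515 = 0.0012003314.
Var(Ŷ) = 16454² · 0.0012003314 = 324970.66.
SE(Ŷ) = √(324970.66) = 570.06.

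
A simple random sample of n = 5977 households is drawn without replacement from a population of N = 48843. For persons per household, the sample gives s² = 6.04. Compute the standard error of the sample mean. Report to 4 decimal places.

0.0298

Under SRS without replacement, Var(ȳ) = (1 − f)·s²/n with f = n/N = 5977/48843 = 0.12237168.
Var(ȳ) = (1 − 0.12237168)·6.04/5977 = 0.87762832·0.0010105404 = 8.8687888 × 10^-4.
SE(ȳ) = √(8.8687888 × 10^-4) = 0.0298.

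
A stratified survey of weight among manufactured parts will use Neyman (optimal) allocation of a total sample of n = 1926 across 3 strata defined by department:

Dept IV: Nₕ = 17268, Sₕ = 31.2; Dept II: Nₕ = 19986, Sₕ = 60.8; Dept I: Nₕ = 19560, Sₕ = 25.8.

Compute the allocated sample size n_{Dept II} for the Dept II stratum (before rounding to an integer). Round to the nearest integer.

Neyman allocation: nₕ = n·NₕSₕ / Σⱼ NⱼSⱼ.
Σ NⱼSⱼ = 17268·31.2 + 19986·60.8 + 19560·25.8 = 2.2585584 × 10^6.
n_{Dept II} = 1926·19986·60.8 / (2.2585584 × 10^6) = 1036.

1036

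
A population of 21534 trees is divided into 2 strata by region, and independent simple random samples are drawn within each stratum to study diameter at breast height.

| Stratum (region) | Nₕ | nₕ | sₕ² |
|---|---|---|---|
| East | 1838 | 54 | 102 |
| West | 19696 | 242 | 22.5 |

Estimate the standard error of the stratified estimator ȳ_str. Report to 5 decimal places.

Var(ȳ_str) = Σₕ Wₕ²(1 − fₕ)sₕ²/nₕ with Wₕ = Nₕ/N, N = 21534.
East: Wₕ = 0.08535339; term = 0.08535339²·(1 − 0.02937976)·102/54 = 0.013356644.
West: Wₕ = 0.91464661; term = 0.91464661²·(1 − 0.01228676)·22.5/242 = 0.076825374.
Sum = 0.090182018.
SE = √(0.090182018) = 0.30030.

0.30030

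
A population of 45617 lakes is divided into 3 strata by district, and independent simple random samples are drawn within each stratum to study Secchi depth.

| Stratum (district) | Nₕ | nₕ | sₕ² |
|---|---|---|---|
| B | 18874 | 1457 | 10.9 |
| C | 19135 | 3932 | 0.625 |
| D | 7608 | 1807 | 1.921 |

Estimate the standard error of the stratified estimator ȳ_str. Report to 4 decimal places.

Var(ȳ_str) = Σₕ Wₕ²(1 − fₕ)sₕ²/nₕ with Wₕ = Nₕ/N, N = 45617.
B: Wₕ = 0.41374926; term = 0.41374926²·(1 − 0.07719614)·10.9/1457 = 0.0011818186.
C: Wₕ = 0.41947081; term = 0.41947081²·(1 − 0.20548733)·0.625/3932 = 2.222137 × 10^-5.
D: Wₕ = 0.16677993; term = 0.16677993²·(1 − 0.23751314)·1.921/1807 = 2.254702 × 10^-5.
Sum = 0.001226587.
SE = √(0.001226587) = 0.0350.

0.0350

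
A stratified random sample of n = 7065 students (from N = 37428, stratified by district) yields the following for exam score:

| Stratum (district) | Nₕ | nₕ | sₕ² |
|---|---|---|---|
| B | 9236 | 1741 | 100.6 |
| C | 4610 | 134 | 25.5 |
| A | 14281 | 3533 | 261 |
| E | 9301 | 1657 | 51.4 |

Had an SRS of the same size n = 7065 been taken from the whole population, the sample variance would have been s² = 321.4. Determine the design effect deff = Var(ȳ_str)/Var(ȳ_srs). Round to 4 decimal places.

Var(ȳ_str) = Σ Wₕ²(1−fₕ)sₕ²/nₕ with Wₕ = Nₕ/37428:
  B: (9236/37428)²·(1−1741/9236)·100.6/1741 = 0.0028553643
  C: (4610/37428)²·(1−134/4610)·25.5/134 = 0.0028030648
  A: (14281/37428)²·(1−3533/14281)·261/3533 = 0.0080944977
  E: (9301/37428)²·(1−1657/9301)·51.4/1657 = 0.001574337
  → Var(ȳ_str) = 0.015327264.
Var(ȳ_srs) = (1 − 7065/37428)·321.4/7065 = 0.036904707.
deff = 0.015327264 / 0.036904707 = 0.4153.

0.4153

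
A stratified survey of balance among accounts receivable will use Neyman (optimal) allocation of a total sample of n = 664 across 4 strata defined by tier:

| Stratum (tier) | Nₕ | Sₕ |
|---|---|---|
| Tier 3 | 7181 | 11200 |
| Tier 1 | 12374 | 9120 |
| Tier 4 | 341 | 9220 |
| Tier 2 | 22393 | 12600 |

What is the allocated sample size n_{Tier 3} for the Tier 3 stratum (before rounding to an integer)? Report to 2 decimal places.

Neyman allocation: nₕ = n·NₕSₕ / Σⱼ NⱼSⱼ.
Σ NⱼSⱼ = 7181·11200 + 12374·9120 + 341·9220 + 22393·12600 = 4.785739 × 10^8.
n_{Tier 3} = 664·7181·11200 / (4.785739 × 10^8) = 111.59.

111.59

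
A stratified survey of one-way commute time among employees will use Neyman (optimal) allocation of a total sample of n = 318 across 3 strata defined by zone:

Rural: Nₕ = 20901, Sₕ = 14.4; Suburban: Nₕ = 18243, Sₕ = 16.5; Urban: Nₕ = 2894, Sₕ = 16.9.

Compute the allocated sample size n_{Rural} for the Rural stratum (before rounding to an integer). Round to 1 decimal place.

Neyman allocation: nₕ = n·NₕSₕ / Σⱼ NⱼSⱼ.
Σ NⱼSⱼ = 20901·14.4 + 18243·16.5 + 2894·16.9 = 650892.5.
n_{Rural} = 318·20901·14.4 / 650892.5 = 147.0.

147.0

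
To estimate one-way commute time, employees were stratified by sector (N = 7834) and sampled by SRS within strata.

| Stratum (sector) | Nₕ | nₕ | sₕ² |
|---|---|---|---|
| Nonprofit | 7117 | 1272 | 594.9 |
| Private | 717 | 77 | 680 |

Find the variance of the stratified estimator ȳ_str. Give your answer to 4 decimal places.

0.3830

Var(ȳ_str) = Σₕ Wₕ²(1 − fₕ)sₕ²/nₕ with Wₕ = Nₕ/N, N = 7834.
Nonprofit: Wₕ = 0.90847587; term = 0.90847587²·(1 − 0.17872699)·594.9/1272 = 0.31700872.
Private: Wₕ = 0.09152413; term = 0.09152413²·(1 − 0.10739191)·680/77 = 0.066031351.
Sum = 0.38304007.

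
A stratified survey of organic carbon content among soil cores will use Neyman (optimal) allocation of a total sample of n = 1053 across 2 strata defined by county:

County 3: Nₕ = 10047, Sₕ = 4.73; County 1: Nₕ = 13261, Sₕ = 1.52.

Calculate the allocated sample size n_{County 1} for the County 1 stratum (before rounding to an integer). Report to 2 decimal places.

313.61

Neyman allocation: nₕ = n·NₕSₕ / Σⱼ NⱼSⱼ.
Σ NⱼSⱼ = 10047·4.73 + 13261·1.52 = 67679.03.
n_{County 1} = 1053·13261·1.52 / 67679.03 = 313.61.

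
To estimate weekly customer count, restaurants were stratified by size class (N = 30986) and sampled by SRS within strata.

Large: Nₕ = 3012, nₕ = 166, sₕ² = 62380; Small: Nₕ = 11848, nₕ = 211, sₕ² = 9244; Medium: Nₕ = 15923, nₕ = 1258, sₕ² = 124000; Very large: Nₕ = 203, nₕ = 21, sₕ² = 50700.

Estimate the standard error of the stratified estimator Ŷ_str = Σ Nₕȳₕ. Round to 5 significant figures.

179910

Var(Ŷ_str) = Σₕ Nₕ²(1 − fₕ)sₕ²/nₕ.
Large: 3012²·(1 − 166/3012)·62380/166 = 3.2212701 × 10^9.
Small: 11848²·(1 − 211/11848)·9244/211 = 6.0403703 × 10^9.
Medium: 15923²·(1 − 1258/15923)·124000/1258 = 2.3016962 × 10^10.
Very large: 203²·(1 − 21/203)·50700/21 = 8.91982 × 10^7.
Sum = 3.2367801 × 10^10.
SE = √(3.2367801 × 10^10) = 179910.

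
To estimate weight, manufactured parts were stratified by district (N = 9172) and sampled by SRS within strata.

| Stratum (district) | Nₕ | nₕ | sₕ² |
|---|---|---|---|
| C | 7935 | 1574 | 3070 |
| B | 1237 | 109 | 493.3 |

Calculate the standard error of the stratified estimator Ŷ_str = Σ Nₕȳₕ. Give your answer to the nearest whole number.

Var(Ŷ_str) = Σₕ Nₕ²(1 − fₕ)sₕ²/nₕ.
C: 7935²·(1 − 1574/7935)·3070/1574 = 9.8447791 × 10^7.
B: 1237²·(1 − 109/1237)·493.3/109 = 6.3148555 × 10^6.
Sum = 1.0476265 × 10^8.
SE = √(1.0476265 × 10^8) = 10235.

10235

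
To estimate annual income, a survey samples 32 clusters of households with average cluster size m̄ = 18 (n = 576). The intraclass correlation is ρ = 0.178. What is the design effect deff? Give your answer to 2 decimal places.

deff = 1 + (18 − 1)·0.178 = 1 + 3.026 = 4.026.

4.03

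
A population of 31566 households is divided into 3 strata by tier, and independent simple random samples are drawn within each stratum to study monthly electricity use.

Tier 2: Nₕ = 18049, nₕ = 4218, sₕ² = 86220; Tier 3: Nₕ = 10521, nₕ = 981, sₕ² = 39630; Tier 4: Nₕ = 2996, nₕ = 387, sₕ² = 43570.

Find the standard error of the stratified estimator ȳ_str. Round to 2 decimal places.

Var(ȳ_str) = Σₕ Wₕ²(1 − fₕ)sₕ²/nₕ with Wₕ = Nₕ/N, N = 31566.
Tier 2: Wₕ = 0.57178610; term = 0.57178610²·(1 − 0.23369716)·86220/4218 = 5.1211685.
Tier 3: Wₕ = 0.33330165; term = 0.33330165²·(1 − 0.09324209)·39630/981 = 4.0693154.
Tier 4: Wₕ = 0.09491225; term = 0.09491225²·(1 − 0.12917223)·43570/387 = 0.88318845.
Sum = 10.073672.
SE = √(10.073672) = 3.17.

3.17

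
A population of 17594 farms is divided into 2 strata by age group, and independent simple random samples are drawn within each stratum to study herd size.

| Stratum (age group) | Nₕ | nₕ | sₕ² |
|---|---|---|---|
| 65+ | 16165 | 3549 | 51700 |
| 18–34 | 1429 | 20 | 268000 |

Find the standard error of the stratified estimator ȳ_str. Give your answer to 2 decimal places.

9.84

Var(ȳ_str) = Σₕ Wₕ²(1 − fₕ)sₕ²/nₕ with Wₕ = Nₕ/N, N = 17594.
65+: Wₕ = 0.91877913; term = 0.91877913²·(1 − 0.21954841)·51700/3549 = 9.5973815.
18–34: Wₕ = 0.08122087; term = 0.08122087²·(1 − 0.01399580)·268000/20 = 87.160326.
Sum = 96.757708.
SE = √(96.757708) = 9.84.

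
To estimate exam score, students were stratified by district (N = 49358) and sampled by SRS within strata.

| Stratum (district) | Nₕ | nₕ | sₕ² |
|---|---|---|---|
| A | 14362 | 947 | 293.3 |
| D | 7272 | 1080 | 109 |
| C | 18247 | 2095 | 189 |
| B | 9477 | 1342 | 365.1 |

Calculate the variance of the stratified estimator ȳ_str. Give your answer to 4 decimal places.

0.0459

Var(ȳ_str) = Σₕ Wₕ²(1 − fₕ)sₕ²/nₕ with Wₕ = Nₕ/N, N = 49358.
A: Wₕ = 0.29097613; term = 0.29097613²·(1 − 0.06593789)·293.3/947 = 0.024493597.
D: Wₕ = 0.14733174; term = 0.14733174²·(1 − 0.14851485)·109/1080 = 0.0018654021.
C: Wₕ = 0.36968678; term = 0.36968678²·(1 − 0.11481339)·189/2095 = 0.010913912.
B: Wₕ = 0.19200535; term = 0.19200535²·(1 − 0.14160599)·365.1/1342 = 0.0086093953.
Sum = 0.045882306.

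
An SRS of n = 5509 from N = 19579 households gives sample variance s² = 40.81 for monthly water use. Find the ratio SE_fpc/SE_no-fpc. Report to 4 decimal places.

f = n/N = 5509/19579 = 0.28137290.
SE_no-fpc = √(s²/n) = 0.086069031; SE_fpc = √((1−f)s²/n) = 0.072962332.
Ratio = √(1−f) = 0.84771876.

0.8477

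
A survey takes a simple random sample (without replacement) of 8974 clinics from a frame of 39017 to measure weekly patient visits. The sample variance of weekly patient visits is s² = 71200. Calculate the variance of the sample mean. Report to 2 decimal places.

Under SRS without replacement, Var(ȳ) = (1 − f)·s²/n with f = n/N = 8974/39017 = 0.23000231.
Var(ȳ) = (1 − 0.23000231)·71200/8974 = 0.76999769·7.9340316 = 6.1091861.

6.11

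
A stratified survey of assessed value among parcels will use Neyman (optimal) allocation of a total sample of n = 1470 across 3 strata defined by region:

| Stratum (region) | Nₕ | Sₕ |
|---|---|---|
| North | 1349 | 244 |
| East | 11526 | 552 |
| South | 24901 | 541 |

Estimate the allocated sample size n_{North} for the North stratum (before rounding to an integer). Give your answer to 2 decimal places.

Neyman allocation: nₕ = n·NₕSₕ / Σⱼ NⱼSⱼ.
Σ NⱼSⱼ = 1349·244 + 11526·552 + 24901·541 = 2.0162949 × 10^7.
n_{North} = 1470·1349·244 / (2.0162949 × 10^7) = 24.00.

24.00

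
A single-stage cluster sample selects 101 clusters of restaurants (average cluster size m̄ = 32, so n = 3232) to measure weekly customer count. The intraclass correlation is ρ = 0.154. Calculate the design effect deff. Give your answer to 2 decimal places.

5.77

deff = 1 + (32 − 1)·0.154 = 1 + 4.774 = 5.774.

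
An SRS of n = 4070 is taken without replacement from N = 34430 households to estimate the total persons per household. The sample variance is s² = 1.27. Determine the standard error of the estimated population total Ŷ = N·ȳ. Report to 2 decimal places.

571.12

Var(Ŷ) = N²·Var(ȳ) = N²·(1 − n/N)·s²/n.
f = 4070/34430 = 0.11821086; Var(ȳ) = 0.88178914·1.27/4070 = 2.7515288 × 10^-4.
Var(Ŷ) = 34430² · (2.7515288 × 10^-4) = 326173.08.
SE(Ŷ) = √(326173.08) = 571.12.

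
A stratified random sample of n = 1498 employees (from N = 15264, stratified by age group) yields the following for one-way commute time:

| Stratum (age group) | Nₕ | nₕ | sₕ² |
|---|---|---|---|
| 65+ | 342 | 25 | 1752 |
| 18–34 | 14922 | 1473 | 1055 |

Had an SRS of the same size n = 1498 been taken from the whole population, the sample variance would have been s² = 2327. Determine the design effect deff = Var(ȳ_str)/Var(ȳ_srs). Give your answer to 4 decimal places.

Var(ȳ_str) = Σ Wₕ²(1−fₕ)sₕ²/nₕ with Wₕ = Nₕ/15264:
  65+: (342/15264)²·(1−25/342)·1752/25 = 0.032609395
  18–34: (14922/15264)²·(1−1473/14922)·1055/1473 = 0.61692167
  → Var(ȳ_str) = 0.64953107.
Var(ȳ_srs) = (1 − 1498/15264)·2327/1498 = 1.4009543.
deff = 0.64953107 / 1.4009543 = 0.4636.

0.4636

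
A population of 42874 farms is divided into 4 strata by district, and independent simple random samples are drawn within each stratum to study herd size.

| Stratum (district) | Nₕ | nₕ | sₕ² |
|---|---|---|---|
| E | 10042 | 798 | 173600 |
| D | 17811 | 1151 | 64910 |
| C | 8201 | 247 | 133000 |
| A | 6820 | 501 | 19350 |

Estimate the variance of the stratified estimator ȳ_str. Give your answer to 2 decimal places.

40.10

Var(ȳ_str) = Σₕ Wₕ²(1 − fₕ)sₕ²/nₕ with Wₕ = Nₕ/N, N = 42874.
E: Wₕ = 0.23422121; term = 0.23422121²·(1 − 0.07946624)·173600/798 = 10.985984.
D: Wₕ = 0.41542660; term = 0.41542660²·(1 − 0.06462299)·64910/1151 = 9.1035667.
C: Wₕ = 0.19128143; term = 0.19128143²·(1 − 0.03011828)·133000/247 = 19.108169.
A: Wₕ = 0.15907077; term = 0.15907077²·(1 − 0.07346041)·19350/501 = 0.90549898.
Sum = 40.103219.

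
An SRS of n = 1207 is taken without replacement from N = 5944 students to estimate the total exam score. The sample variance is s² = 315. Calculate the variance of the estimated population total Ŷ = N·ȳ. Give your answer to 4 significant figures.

7.348 × 10^6

Var(Ŷ) = N²·Var(ȳ) = N²·(1 − n/N)·s²/n.
f = 1207/5944 = 0.20306191; Var(ȳ) = 0.79693809·315/1207 = 0.20798301.
Var(Ŷ) = 5944² · 0.20798301 = 7.348276 × 10^6.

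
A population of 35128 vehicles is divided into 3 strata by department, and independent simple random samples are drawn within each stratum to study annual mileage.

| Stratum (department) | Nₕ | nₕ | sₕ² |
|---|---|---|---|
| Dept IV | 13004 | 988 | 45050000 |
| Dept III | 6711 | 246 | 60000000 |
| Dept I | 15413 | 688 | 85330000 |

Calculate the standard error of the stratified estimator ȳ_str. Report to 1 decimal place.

192.8

Var(ȳ_str) = Σₕ Wₕ²(1 − fₕ)sₕ²/nₕ with Wₕ = Nₕ/N, N = 35128.
Dept IV: Wₕ = 0.37018902; term = 0.37018902²·(1 − 0.07597662)·45050000/988 = 5773.8817.
Dept III: Wₕ = 0.19104418; term = 0.19104418²·(1 − 0.03665624)·60000000/246 = 8575.6108.
Dept I: Wₕ = 0.43876680; term = 0.43876680²·(1 − 0.04463764)·85330000/688 = 22811.242.
Sum = 37160.735.
SE = √(37160.735) = 192.8.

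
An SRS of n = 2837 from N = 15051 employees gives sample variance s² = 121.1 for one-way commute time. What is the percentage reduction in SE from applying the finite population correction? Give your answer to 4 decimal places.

9.9163

f = n/N = 2837/15051 = 0.18849246.
SE_no-fpc = √(s²/n) = 0.20660575; SE_fpc = √((1−f)s²/n) = 0.18611813.
Ratio = √(1−f) = 0.90083713. Reduction = 100·(1 − 0.90083713) = 9.9163%.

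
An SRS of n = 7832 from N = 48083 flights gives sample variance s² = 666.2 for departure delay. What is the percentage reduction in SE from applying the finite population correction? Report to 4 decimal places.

8.5060

f = n/N = 7832/48083 = 0.16288501.
SE_no-fpc = √(s²/n) = 0.29165268; SE_fpc = √((1−f)s²/n) = 0.26684467.
Ratio = √(1−f) = 0.91493988. Reduction = 100·(1 − 0.91493988) = 8.5060%.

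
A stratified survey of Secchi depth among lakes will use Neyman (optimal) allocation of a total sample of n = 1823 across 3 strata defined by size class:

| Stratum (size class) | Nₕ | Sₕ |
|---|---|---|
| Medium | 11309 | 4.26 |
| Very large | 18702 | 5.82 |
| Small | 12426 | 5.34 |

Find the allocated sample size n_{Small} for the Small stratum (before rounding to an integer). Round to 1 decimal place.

541.5

Neyman allocation: nₕ = n·NₕSₕ / Σⱼ NⱼSⱼ.
Σ NⱼSⱼ = 11309·4.26 + 18702·5.82 + 12426·5.34 = 223376.82.
n_{Small} = 1823·12426·5.34 / 223376.82 = 541.5.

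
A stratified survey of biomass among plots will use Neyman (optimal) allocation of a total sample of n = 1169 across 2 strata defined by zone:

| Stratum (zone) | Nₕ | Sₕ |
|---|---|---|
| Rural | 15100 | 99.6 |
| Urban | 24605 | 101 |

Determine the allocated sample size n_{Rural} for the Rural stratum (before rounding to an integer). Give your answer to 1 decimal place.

440.7

Neyman allocation: nₕ = n·NₕSₕ / Σⱼ NⱼSⱼ.
Σ NⱼSⱼ = 15100·99.6 + 24605·101 = 3.989065 × 10^6.
n_{Rural} = 1169·15100·99.6 / (3.989065 × 10^6) = 440.7.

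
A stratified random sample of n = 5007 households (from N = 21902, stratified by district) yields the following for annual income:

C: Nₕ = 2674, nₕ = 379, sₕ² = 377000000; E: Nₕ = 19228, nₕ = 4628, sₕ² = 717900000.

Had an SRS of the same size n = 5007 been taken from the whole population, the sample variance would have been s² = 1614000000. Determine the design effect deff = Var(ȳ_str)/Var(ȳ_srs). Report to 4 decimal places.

Var(ȳ_str) = Σ Wₕ²(1−fₕ)sₕ²/nₕ with Wₕ = Nₕ/21902:
  C: (2674/21902)²·(1−379/2674)·377000000/379 = 12725.612
  E: (19228/21902)²·(1−4628/19228)·717900000/4628 = 90779.968
  → Var(ȳ_str) = 103505.58.
Var(ȳ_srs) = (1 − 5007/21902)·1614000000/5007 = 248656.81.
deff = 103505.58 / 248656.81 = 0.4163.

0.4163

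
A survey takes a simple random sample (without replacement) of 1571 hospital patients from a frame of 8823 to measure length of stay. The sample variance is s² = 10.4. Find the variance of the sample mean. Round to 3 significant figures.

Under SRS without replacement, Var(ȳ) = (1 − f)·s²/n with f = n/N = 1571/8823 = 0.17805735.
Var(ȳ) = (1 − 0.17805735)·10.4/1571 = 0.82194265·0.0066199873 = 0.0054412499.

0.00544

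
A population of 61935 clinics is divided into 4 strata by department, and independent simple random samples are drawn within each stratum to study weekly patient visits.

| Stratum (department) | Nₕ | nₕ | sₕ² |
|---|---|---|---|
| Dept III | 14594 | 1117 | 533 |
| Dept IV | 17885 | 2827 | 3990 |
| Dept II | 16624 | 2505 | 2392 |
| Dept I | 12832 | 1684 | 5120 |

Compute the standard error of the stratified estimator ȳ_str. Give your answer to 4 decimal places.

Var(ȳ_str) = Σₕ Wₕ²(1 − fₕ)sₕ²/nₕ with Wₕ = Nₕ/N, N = 61935.
Dept III: Wₕ = 0.23563413; term = 0.23563413²·(1 − 0.07653830)·533/1117 = 0.024466358.
Dept IV: Wₕ = 0.28877049; term = 0.28877049²·(1 − 0.15806542)·3990/2827 = 0.099090277.
Dept II: Wₕ = 0.26841043; term = 0.26841043²·(1 − 0.15068576)·2392/2505 = 0.058427947.
Dept I: Wₕ = 0.20718495; term = 0.20718495²·(1 − 0.13123441)·5120/1684 = 0.11338273.
Sum = 0.29536731.
SE = √(0.29536731) = 0.5435.

0.5435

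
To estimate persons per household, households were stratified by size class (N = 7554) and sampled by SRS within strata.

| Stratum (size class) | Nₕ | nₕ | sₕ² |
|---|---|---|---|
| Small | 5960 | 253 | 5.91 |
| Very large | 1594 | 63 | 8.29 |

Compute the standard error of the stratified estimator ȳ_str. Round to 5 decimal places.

0.13983

Var(ȳ_str) = Σₕ Wₕ²(1 − fₕ)sₕ²/nₕ with Wₕ = Nₕ/N, N = 7554.
Small: Wₕ = 0.78898597; term = 0.78898597²·(1 − 0.04244966)·5.91/253 = 0.0139241.
Very large: Wₕ = 0.21101403; term = 0.21101403²·(1 − 0.03952321)·8.29/63 = 0.005627604.
Sum = 0.019551704.
SE = √(0.019551704) = 0.13983.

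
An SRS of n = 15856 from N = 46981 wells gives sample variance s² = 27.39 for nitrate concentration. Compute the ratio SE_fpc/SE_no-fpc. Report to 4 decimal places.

f = n/N = 15856/46981 = 0.33749814.
SE_no-fpc = √(s²/n) = 0.041562264; SE_fpc = √((1−f)s²/n) = 0.03382928.
Ratio = √(1−f) = 0.81394217.

0.8139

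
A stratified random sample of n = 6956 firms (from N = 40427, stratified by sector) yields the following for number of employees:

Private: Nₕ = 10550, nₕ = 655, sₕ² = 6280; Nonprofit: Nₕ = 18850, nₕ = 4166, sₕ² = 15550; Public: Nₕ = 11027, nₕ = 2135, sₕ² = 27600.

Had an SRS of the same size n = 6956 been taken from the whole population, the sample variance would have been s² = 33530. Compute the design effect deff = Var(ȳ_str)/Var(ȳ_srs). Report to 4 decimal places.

Var(ȳ_str) = Σ Wₕ²(1−fₕ)sₕ²/nₕ with Wₕ = Nₕ/40427:
  Private: (10550/40427)²·(1−655/10550)·6280/655 = 0.61241183
  Nonprofit: (18850/40427)²·(1−4166/18850)·15550/4166 = 0.63215537
  Public: (11027/40427)²·(1−2135/11027)·27600/2135 = 0.77557714
  → Var(ȳ_str) = 2.0201443.
Var(ȳ_srs) = (1 − 6956/40427)·33530/6956 = 3.9909028.
deff = 2.0201443 / 3.9909028 = 0.5062.

0.5062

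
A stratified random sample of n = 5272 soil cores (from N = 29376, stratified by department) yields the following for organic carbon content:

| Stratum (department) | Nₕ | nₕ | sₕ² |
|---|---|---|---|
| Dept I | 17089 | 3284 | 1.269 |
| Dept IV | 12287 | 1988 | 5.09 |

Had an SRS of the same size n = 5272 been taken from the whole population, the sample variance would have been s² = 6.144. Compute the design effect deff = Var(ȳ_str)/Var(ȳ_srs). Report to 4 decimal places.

0.5031

Var(ȳ_str) = Σ Wₕ²(1−fₕ)sₕ²/nₕ with Wₕ = Nₕ/29376:
  Dept I: (17089/29376)²·(1−3284/17089)·1.269/3284 = 1.0563947 × 10^-4
  Dept IV: (12287/29376)²·(1−1988/12287)·5.09/1988 = 3.7545423 × 10^-4
  → Var(ȳ_str) = 4.810937 × 10^-4.
Var(ȳ_srs) = (1 − 5272/29376)·6.144/5272 = 9.562518 × 10^-4.
deff = (4.810937 × 10^-4) / (9.562518 × 10^-4) = 0.5031.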